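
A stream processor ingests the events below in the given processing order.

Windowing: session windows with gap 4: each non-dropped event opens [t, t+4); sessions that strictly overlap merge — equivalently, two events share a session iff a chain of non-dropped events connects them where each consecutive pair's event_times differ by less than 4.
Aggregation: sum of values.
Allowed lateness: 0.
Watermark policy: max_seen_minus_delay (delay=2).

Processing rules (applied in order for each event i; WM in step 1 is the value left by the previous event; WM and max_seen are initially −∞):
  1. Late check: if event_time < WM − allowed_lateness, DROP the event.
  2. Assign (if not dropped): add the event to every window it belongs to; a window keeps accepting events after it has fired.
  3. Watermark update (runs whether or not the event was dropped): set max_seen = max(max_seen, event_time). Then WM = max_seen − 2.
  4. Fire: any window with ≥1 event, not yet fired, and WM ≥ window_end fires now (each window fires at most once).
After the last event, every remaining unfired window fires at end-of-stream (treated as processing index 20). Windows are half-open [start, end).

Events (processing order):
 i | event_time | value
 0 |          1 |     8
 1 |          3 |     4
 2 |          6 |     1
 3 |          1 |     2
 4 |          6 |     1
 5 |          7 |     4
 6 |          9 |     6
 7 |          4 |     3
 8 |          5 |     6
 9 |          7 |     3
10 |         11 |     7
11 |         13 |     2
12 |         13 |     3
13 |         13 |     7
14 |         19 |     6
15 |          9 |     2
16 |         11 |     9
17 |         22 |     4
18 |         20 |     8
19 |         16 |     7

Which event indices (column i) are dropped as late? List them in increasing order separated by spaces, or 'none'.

i=0 t=1 v=8: → [1,5); WM=-1
i=1 t=3 v=4: → [1,7); WM=1
i=2 t=6 v=1: → [1,10); WM=4
i=3 t=1 v=2: DROP (t<4-0); WM=4
i=4 t=6 v=1: → [1,10); WM=4
i=5 t=7 v=4: → [1,11); WM=5
i=6 t=9 v=6: → [1,13); WM=7
i=7 t=4 v=3: DROP (t<7-0); WM=7
i=8 t=5 v=6: DROP (t<7-0); WM=7
i=9 t=7 v=3: → [1,13); WM=7
i=10 t=11 v=7: → [1,15); WM=9
i=11 t=13 v=2: → [1,17); WM=11
i=12 t=13 v=3: → [1,17); WM=11
i=13 t=13 v=7: → [1,17); WM=11
i=14 t=19 v=6: → [19,23); WM=17
i=15 t=9 v=2: DROP (t<17-0); WM=17
i=16 t=11 v=9: DROP (t<17-0); WM=17
i=17 t=22 v=4: → [19,26); WM=20
i=18 t=20 v=8: → [19,26); WM=20
i=19 t=16 v=7: DROP (t<20-0); WM=20

3 7 8 15 16 19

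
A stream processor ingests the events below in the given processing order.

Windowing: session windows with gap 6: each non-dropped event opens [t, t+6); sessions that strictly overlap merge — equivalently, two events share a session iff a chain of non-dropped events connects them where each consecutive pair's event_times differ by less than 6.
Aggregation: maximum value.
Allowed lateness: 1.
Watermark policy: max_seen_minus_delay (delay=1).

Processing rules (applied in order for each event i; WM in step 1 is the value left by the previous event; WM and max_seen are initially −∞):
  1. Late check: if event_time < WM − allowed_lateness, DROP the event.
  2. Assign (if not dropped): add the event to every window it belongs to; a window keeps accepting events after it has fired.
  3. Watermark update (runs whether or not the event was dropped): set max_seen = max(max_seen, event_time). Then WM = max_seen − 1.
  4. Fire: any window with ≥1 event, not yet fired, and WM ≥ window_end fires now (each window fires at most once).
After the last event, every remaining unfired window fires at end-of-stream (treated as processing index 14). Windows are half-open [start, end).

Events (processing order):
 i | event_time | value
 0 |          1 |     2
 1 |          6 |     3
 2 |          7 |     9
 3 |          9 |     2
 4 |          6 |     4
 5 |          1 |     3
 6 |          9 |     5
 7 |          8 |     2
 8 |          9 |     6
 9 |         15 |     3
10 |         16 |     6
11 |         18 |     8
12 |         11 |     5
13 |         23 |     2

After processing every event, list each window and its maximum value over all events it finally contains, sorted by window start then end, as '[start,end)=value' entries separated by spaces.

[1,15)=9 [15,29)=8

i=0 t=1 v=2: → [1,7); WM=0
i=1 t=6 v=3: → [1,12); WM=5
i=2 t=7 v=9: → [1,13); WM=6
i=3 t=9 v=2: → [1,15); WM=8
i=4 t=6 v=4: DROP (t<8-1); WM=8
i=5 t=1 v=3: DROP (t<8-1); WM=8
i=6 t=9 v=5: → [1,15); WM=8
i=7 t=8 v=2: → [1,15); WM=8
i=8 t=9 v=6: → [1,15); WM=8
i=9 t=15 v=3: → [15,21); WM=14
i=10 t=16 v=6: → [15,22); WM=15
i=11 t=18 v=8: → [15,24); WM=17
i=12 t=11 v=5: DROP (t<17-1); WM=17
i=13 t=23 v=2: → [15,29); WM=22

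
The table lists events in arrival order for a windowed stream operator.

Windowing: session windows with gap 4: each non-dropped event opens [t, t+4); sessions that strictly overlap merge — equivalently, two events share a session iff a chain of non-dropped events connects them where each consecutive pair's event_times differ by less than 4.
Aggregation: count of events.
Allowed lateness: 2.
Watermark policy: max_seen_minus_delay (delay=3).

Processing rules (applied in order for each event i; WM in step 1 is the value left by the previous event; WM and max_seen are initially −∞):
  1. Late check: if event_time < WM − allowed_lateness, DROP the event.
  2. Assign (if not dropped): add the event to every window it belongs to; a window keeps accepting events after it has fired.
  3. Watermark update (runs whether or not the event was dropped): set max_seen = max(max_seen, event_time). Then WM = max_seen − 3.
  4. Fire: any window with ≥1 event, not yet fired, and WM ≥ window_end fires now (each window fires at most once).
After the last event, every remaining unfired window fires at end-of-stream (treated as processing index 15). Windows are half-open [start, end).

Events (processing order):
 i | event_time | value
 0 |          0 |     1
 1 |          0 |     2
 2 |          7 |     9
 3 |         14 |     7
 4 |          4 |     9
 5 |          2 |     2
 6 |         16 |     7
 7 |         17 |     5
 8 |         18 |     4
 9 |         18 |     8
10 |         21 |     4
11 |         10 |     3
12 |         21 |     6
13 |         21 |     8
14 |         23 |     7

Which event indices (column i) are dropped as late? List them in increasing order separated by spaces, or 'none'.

i=0 t=0 v=1: → [0,4); WM=-3
i=1 t=0 v=2: → [0,4); WM=-3
i=2 t=7 v=9: → [7,11); WM=4
i=3 t=14 v=7: → [14,18); WM=11
i=4 t=4 v=9: DROP (t<11-2); WM=11
i=5 t=2 v=2: DROP (t<11-2); WM=11
i=6 t=16 v=7: → [14,20); WM=13
i=7 t=17 v=5: → [14,21); WM=14
i=8 t=18 v=4: → [14,22); WM=15
i=9 t=18 v=8: → [14,22); WM=15
i=10 t=21 v=4: → [14,25); WM=18
i=11 t=10 v=3: DROP (t<18-2); WM=18
i=12 t=21 v=6: → [14,25); WM=18
i=13 t=21 v=8: → [14,25); WM=18
i=14 t=23 v=7: → [14,27); WM=20

4 5 11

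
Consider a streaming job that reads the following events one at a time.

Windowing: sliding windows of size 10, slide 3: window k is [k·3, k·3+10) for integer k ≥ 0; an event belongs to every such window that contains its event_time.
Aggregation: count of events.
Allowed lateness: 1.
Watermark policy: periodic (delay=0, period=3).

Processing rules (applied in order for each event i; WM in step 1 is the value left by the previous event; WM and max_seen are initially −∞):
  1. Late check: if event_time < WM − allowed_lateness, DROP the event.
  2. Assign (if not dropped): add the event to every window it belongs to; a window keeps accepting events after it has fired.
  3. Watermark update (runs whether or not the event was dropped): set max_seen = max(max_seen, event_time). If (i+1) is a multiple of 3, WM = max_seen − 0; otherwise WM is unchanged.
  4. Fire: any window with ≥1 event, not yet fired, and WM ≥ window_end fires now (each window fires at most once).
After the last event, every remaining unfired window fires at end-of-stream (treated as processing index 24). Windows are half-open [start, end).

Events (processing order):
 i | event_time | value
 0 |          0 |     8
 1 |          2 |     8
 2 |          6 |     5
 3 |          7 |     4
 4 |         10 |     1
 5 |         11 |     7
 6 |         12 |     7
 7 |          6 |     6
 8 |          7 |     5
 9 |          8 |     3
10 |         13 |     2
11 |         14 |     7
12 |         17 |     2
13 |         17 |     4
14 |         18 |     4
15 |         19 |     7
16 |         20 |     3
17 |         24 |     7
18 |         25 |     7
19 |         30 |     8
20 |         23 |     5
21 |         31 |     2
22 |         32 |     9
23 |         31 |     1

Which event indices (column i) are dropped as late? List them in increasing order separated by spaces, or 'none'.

7 8 9

i=0 t=0 v=8: → [0,10); WM=−∞
i=1 t=2 v=8: → [0,10); WM=−∞
i=2 t=6 v=5: → [6,16),[3,13),[0,10); WM=6
i=3 t=7 v=4: → [6,16),[3,13),[0,10); WM=6
i=4 t=10 v=1: → [9,19),[6,16),[3,13); WM=6
i=5 t=11 v=7: → [9,19),[6,16),[3,13); WM=11; [0,10) fires=4
i=6 t=12 v=7: → [12,22),[9,19),[6,16),[3,13); WM=11
i=7 t=6 v=6: DROP (t<11-1); WM=11
i=8 t=7 v=5: DROP (t<11-1); WM=12
i=9 t=8 v=3: DROP (t<12-1); WM=12
i=10 t=13 v=2: → [12,22),[9,19),[6,16); WM=12
i=11 t=14 v=7: → [12,22),[9,19),[6,16); WM=14; [3,13) fires=5
i=12 t=17 v=2: → [15,25),[12,22),[9,19); WM=14
i=13 t=17 v=4: → [15,25),[12,22),[9,19); WM=14
i=14 t=18 v=4: → [18,28),[15,25),[12,22),[9,19); WM=18; [6,16) fires=7
i=15 t=19 v=7: → [18,28),[15,25),[12,22); WM=18
i=16 t=20 v=3: → [18,28),[15,25),[12,22); WM=18
i=17 t=24 v=7: → [24,34),[21,31),[18,28),[15,25); WM=24; [9,19) fires=8 [12,22) fires=8
i=18 t=25 v=7: → [24,34),[21,31),[18,28); WM=24
i=19 t=30 v=8: → [30,40),[27,37),[24,34),[21,31); WM=24
i=20 t=23 v=5: → [21,31),[18,28),[15,25); WM=30; [15,25) fires=7 [18,28) fires=6
i=21 t=31 v=2: → [30,40),[27,37),[24,34); WM=30
i=22 t=32 v=9: → [30,40),[27,37),[24,34); WM=30
i=23 t=31 v=1: → [30,40),[27,37),[24,34); WM=32; [21,31) fires=4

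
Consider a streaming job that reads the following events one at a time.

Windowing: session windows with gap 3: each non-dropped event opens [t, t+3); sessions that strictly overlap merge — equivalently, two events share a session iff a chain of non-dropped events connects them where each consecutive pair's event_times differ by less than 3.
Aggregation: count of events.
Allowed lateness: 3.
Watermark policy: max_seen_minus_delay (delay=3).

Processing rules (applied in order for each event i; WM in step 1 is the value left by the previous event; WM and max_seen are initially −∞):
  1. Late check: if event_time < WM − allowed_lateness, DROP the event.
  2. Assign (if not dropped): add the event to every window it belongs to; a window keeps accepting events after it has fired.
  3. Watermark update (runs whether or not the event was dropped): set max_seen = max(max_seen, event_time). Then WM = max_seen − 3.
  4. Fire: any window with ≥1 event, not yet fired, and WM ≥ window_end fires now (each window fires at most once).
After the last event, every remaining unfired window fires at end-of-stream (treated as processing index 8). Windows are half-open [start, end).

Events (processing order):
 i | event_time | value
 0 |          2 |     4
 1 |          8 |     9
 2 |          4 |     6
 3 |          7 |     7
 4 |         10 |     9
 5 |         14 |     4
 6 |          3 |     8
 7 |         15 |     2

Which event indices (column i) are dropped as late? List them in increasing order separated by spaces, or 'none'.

i=0 t=2 v=4: → [2,5); WM=-1
i=1 t=8 v=9: → [8,11); WM=5
i=2 t=4 v=6: → [2,7); WM=5
i=3 t=7 v=7: → [7,11); WM=5
i=4 t=10 v=9: → [7,13); WM=7
i=5 t=14 v=4: → [14,17); WM=11
i=6 t=3 v=8: DROP (t<11-3); WM=11
i=7 t=15 v=2: → [14,18); WM=12

6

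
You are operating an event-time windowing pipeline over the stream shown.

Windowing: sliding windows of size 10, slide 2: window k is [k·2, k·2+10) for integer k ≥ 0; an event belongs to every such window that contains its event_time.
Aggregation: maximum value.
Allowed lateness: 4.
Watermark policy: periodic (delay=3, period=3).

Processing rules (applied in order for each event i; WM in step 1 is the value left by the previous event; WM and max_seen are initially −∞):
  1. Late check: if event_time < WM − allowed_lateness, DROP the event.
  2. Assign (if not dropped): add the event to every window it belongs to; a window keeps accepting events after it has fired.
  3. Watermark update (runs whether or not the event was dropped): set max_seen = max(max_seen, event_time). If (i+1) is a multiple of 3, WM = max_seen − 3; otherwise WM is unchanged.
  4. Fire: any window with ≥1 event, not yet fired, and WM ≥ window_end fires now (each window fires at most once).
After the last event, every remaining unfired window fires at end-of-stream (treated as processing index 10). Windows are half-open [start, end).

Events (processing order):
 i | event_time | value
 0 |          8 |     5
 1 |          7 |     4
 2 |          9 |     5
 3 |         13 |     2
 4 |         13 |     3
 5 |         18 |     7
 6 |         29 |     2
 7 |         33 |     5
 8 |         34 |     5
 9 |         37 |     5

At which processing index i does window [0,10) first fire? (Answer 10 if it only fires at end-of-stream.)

5

i=0 t=8 v=5: → [8,18),[6,16),[4,14),[2,12),[0,10); WM=−∞
i=1 t=7 v=4: → [6,16),[4,14),[2,12),[0,10); WM=−∞
i=2 t=9 v=5: → [8,18),[6,16),[4,14),[2,12),[0,10); WM=6
i=3 t=13 v=2: → [12,22),[10,20),[8,18),[6,16),[4,14); WM=6
i=4 t=13 v=3: → [12,22),[10,20),[8,18),[6,16),[4,14); WM=6
i=5 t=18 v=7: → [18,28),[16,26),[14,24),[12,22),[10,20); WM=15; [0,10) fires=5 [2,12) fires=5 [4,14) fires=5
i=6 t=29 v=2: → [28,38),[26,36),[24,34),[22,32),[20,30); WM=15
i=7 t=33 v=5: → [32,42),[30,40),[28,38),[26,36),[24,34); WM=15
i=8 t=34 v=5: → [34,44),[32,42),[30,40),[28,38),[26,36); WM=31; [6,16) fires=5 [8,18) fires=5 [10,20) fires=7 [12,22) fires=7 [14,24) fires=7 [16,26) fires=7 [18,28) fires=7 [20,30) fires=2
i=9 t=37 v=5: → [36,46),[34,44),[32,42),[30,40),[28,38); WM=31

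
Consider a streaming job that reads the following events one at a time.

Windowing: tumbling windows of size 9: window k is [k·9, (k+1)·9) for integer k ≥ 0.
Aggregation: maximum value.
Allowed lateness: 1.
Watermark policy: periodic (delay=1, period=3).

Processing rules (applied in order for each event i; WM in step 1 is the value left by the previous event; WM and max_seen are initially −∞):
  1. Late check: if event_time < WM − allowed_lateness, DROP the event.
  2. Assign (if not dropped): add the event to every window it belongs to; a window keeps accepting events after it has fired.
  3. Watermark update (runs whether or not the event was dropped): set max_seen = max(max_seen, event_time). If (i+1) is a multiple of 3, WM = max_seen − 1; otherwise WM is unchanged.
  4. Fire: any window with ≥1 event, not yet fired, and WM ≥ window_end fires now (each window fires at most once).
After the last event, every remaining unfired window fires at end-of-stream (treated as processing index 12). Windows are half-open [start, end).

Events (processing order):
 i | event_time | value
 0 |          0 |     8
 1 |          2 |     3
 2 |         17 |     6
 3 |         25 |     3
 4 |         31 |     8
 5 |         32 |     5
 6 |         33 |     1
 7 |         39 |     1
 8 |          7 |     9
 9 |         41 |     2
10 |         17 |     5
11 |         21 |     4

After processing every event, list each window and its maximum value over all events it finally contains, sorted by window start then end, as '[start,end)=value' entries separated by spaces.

i=0 t=0 v=8: → [0,9); WM=−∞
i=1 t=2 v=3: → [0,9); WM=−∞
i=2 t=17 v=6: → [9,18); WM=16; [0,9) fires=8
i=3 t=25 v=3: → [18,27); WM=16
i=4 t=31 v=8: → [27,36); WM=16
i=5 t=32 v=5: → [27,36); WM=31; [9,18) fires=6 [18,27) fires=3
i=6 t=33 v=1: → [27,36); WM=31
i=7 t=39 v=1: → [36,45); WM=31
i=8 t=7 v=9: DROP (t<31-1); WM=38; [27,36) fires=8
i=9 t=41 v=2: → [36,45); WM=38
i=10 t=17 v=5: DROP (t<38-1); WM=38
i=11 t=21 v=4: DROP (t<38-1); WM=40

[0,9)=8 [9,18)=6 [18,27)=3 [27,36)=8 [36,45)=2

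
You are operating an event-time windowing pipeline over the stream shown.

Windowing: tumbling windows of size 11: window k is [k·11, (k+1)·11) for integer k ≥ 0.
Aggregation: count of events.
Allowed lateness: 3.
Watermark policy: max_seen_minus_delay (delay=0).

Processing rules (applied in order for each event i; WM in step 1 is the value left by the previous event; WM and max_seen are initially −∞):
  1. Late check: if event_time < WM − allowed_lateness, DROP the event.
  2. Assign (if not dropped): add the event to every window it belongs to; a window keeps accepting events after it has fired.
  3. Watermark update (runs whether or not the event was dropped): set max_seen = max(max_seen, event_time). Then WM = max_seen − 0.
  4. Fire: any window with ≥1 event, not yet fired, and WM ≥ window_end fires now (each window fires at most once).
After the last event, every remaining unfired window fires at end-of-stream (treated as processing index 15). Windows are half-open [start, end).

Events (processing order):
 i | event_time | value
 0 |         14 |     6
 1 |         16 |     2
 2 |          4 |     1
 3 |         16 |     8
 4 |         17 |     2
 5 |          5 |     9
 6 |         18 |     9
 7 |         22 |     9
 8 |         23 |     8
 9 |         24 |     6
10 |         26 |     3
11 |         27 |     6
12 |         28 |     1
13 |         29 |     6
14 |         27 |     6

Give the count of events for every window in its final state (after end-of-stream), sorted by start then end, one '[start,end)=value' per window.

i=0 t=14 v=6: → [11,22); WM=14
i=1 t=16 v=2: → [11,22); WM=16
i=2 t=4 v=1: DROP (t<16-3); WM=16
i=3 t=16 v=8: → [11,22); WM=16
i=4 t=17 v=2: → [11,22); WM=17
i=5 t=5 v=9: DROP (t<17-3); WM=17
i=6 t=18 v=9: → [11,22); WM=18
i=7 t=22 v=9: → [22,33); WM=22; [11,22) fires=5
i=8 t=23 v=8: → [22,33); WM=23
i=9 t=24 v=6: → [22,33); WM=24
i=10 t=26 v=3: → [22,33); WM=26
i=11 t=27 v=6: → [22,33); WM=27
i=12 t=28 v=1: → [22,33); WM=28
i=13 t=29 v=6: → [22,33); WM=29
i=14 t=27 v=6: → [22,33); WM=29

[11,22)=5 [22,33)=8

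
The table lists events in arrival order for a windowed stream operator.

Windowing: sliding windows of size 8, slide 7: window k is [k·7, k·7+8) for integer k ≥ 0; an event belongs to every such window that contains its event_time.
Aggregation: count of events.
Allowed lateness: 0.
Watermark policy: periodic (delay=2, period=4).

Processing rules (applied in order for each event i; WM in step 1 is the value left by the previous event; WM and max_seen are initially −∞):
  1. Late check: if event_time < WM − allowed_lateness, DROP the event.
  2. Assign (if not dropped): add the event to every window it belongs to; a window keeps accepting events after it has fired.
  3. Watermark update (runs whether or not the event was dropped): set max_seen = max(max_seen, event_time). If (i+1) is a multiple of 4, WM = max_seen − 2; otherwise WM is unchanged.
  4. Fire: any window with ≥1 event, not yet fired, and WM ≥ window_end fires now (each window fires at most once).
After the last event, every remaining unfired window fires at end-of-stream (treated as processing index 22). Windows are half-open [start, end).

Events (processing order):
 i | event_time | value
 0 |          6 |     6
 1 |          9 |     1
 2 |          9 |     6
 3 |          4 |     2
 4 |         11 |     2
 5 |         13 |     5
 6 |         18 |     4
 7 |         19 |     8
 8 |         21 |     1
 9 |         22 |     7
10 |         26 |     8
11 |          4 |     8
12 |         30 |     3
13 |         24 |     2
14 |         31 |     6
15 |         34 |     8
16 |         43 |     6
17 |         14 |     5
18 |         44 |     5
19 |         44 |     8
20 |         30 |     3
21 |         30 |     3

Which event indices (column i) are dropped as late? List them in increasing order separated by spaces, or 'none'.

i=0 t=6 v=6: → [0,8); WM=−∞
i=1 t=9 v=1: → [7,15); WM=−∞
i=2 t=9 v=6: → [7,15); WM=−∞
i=3 t=4 v=2: → [0,8); WM=7
i=4 t=11 v=2: → [7,15); WM=7
i=5 t=13 v=5: → [7,15); WM=7
i=6 t=18 v=4: → [14,22); WM=7
i=7 t=19 v=8: → [14,22); WM=17; [0,8) fires=2 [7,15) fires=4
i=8 t=21 v=1: → [21,29),[14,22); WM=17
i=9 t=22 v=7: → [21,29); WM=17
i=10 t=26 v=8: → [21,29); WM=17
i=11 t=4 v=8: DROP (t<17-0); WM=24; [14,22) fires=3
i=12 t=30 v=3: → [28,36); WM=24
i=13 t=24 v=2: → [21,29); WM=24
i=14 t=31 v=6: → [28,36); WM=24
i=15 t=34 v=8: → [28,36); WM=32; [21,29) fires=4
i=16 t=43 v=6: → [42,50); WM=32
i=17 t=14 v=5: DROP (t<32-0); WM=32
i=18 t=44 v=5: → [42,50); WM=32
i=19 t=44 v=8: → [42,50); WM=42; [28,36) fires=3
i=20 t=30 v=3: DROP (t<42-0); WM=42
i=21 t=30 v=3: DROP (t<42-0); WM=42

11 17 20 21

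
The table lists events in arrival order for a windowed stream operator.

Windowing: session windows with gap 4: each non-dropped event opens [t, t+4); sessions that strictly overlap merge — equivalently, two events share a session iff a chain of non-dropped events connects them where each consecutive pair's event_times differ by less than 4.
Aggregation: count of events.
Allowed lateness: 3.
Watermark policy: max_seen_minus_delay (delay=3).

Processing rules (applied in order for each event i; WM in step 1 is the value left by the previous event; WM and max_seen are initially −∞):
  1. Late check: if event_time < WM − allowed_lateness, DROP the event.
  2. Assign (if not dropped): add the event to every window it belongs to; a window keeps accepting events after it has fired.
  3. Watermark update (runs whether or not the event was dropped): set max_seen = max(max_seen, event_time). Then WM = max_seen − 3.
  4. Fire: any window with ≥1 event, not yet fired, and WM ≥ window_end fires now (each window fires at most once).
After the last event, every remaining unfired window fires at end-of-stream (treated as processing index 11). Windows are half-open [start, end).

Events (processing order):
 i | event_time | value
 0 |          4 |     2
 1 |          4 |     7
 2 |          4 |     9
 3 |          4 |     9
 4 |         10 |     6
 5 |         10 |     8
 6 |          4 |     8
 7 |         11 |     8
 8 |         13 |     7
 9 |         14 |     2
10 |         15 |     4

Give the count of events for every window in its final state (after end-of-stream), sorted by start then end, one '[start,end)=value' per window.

i=0 t=4 v=2: → [4,8); WM=1
i=1 t=4 v=7: → [4,8); WM=1
i=2 t=4 v=9: → [4,8); WM=1
i=3 t=4 v=9: → [4,8); WM=1
i=4 t=10 v=6: → [10,14); WM=7
i=5 t=10 v=8: → [10,14); WM=7
i=6 t=4 v=8: → [4,8); WM=7
i=7 t=11 v=8: → [10,15); WM=8
i=8 t=13 v=7: → [10,17); WM=10
i=9 t=14 v=2: → [10,18); WM=11
i=10 t=15 v=4: → [10,19); WM=12

[4,8)=5 [10,19)=6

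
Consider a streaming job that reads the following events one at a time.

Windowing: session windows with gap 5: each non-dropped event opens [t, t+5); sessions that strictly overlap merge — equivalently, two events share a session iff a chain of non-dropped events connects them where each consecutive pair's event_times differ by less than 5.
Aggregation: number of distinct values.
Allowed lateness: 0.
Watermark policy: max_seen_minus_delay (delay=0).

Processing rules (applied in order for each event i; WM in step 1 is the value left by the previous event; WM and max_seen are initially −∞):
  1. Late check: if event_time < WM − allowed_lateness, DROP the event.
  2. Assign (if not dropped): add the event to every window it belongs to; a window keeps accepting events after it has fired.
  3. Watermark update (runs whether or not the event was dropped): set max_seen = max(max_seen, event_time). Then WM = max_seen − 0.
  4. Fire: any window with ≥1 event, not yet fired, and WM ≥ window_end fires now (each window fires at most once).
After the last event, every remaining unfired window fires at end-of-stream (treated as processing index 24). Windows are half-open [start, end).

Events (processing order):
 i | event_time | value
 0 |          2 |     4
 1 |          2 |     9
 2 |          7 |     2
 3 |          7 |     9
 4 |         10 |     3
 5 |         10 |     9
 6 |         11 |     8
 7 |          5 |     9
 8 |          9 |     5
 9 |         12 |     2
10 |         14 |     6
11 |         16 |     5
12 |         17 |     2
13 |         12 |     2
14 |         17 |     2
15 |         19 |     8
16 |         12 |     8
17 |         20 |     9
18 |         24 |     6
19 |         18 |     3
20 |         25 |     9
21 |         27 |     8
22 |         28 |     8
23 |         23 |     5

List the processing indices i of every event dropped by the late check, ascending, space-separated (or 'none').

7 8 13 16 19 23

i=0 t=2 v=4: → [2,7); WM=2
i=1 t=2 v=9: → [2,7); WM=2
i=2 t=7 v=2: → [7,12); WM=7
i=3 t=7 v=9: → [7,12); WM=7
i=4 t=10 v=3: → [7,15); WM=10
i=5 t=10 v=9: → [7,15); WM=10
i=6 t=11 v=8: → [7,16); WM=11
i=7 t=5 v=9: DROP (t<11-0); WM=11
i=8 t=9 v=5: DROP (t<11-0); WM=11
i=9 t=12 v=2: → [7,17); WM=12
i=10 t=14 v=6: → [7,19); WM=14
i=11 t=16 v=5: → [7,21); WM=16
i=12 t=17 v=2: → [7,22); WM=17
i=13 t=12 v=2: DROP (t<17-0); WM=17
i=14 t=17 v=2: → [7,22); WM=17
i=15 t=19 v=8: → [7,24); WM=19
i=16 t=12 v=8: DROP (t<19-0); WM=19
i=17 t=20 v=9: → [7,25); WM=20
i=18 t=24 v=6: → [7,29); WM=24
i=19 t=18 v=3: DROP (t<24-0); WM=24
i=20 t=25 v=9: → [7,30); WM=25
i=21 t=27 v=8: → [7,32); WM=27
i=22 t=28 v=8: → [7,33); WM=28
i=23 t=23 v=5: DROP (t<28-0); WM=28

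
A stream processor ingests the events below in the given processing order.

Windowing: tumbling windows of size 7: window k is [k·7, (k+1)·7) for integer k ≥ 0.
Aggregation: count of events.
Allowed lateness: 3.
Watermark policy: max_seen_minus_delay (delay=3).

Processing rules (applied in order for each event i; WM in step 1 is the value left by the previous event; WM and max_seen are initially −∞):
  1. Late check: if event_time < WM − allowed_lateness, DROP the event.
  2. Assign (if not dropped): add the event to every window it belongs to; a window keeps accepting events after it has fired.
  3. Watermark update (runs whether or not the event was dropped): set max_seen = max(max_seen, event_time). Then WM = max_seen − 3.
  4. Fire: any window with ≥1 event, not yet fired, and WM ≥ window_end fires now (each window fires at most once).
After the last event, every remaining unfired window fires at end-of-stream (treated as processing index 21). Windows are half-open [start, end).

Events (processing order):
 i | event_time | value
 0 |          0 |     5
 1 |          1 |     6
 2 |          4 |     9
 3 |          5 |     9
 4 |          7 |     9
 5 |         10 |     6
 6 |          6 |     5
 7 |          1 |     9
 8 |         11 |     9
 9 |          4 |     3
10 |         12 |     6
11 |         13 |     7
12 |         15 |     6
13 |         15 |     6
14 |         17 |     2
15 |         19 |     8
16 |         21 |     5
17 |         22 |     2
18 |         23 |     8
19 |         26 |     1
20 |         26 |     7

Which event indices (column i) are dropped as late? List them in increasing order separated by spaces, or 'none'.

i=0 t=0 v=5: → [0,7); WM=-3
i=1 t=1 v=6: → [0,7); WM=-2
i=2 t=4 v=9: → [0,7); WM=1
i=3 t=5 v=9: → [0,7); WM=2
i=4 t=7 v=9: → [7,14); WM=4
i=5 t=10 v=6: → [7,14); WM=7; [0,7) fires=4
i=6 t=6 v=5: → [0,7); WM=7
i=7 t=1 v=9: DROP (t<7-3); WM=7
i=8 t=11 v=9: → [7,14); WM=8
i=9 t=4 v=3: DROP (t<8-3); WM=8
i=10 t=12 v=6: → [7,14); WM=9
i=11 t=13 v=7: → [7,14); WM=10
i=12 t=15 v=6: → [14,21); WM=12
i=13 t=15 v=6: → [14,21); WM=12
i=14 t=17 v=2: → [14,21); WM=14; [7,14) fires=5
i=15 t=19 v=8: → [14,21); WM=16
i=16 t=21 v=5: → [21,28); WM=18
i=17 t=22 v=2: → [21,28); WM=19
i=18 t=23 v=8: → [21,28); WM=20
i=19 t=26 v=1: → [21,28); WM=23; [14,21) fires=4
i=20 t=26 v=7: → [21,28); WM=23

7 9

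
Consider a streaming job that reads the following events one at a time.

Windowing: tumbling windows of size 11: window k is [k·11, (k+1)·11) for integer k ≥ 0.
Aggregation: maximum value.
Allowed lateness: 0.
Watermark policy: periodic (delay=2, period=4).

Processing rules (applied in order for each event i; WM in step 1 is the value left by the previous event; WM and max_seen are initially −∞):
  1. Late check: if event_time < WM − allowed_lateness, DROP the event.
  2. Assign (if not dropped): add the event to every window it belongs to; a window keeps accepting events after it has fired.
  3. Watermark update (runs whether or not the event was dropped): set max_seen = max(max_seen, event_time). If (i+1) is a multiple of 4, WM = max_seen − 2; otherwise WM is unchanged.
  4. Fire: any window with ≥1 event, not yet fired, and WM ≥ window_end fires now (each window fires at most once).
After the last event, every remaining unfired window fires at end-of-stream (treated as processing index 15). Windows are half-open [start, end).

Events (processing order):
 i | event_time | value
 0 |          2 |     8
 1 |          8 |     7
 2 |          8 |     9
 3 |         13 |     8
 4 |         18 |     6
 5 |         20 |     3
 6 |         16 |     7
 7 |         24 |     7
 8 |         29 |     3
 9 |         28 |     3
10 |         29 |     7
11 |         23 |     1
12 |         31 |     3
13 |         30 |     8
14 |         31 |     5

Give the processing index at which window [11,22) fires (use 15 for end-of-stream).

i=0 t=2 v=8: → [0,11); WM=−∞
i=1 t=8 v=7: → [0,11); WM=−∞
i=2 t=8 v=9: → [0,11); WM=−∞
i=3 t=13 v=8: → [11,22); WM=11; [0,11) fires=9
i=4 t=18 v=6: → [11,22); WM=11
i=5 t=20 v=3: → [11,22); WM=11
i=6 t=16 v=7: → [11,22); WM=11
i=7 t=24 v=7: → [22,33); WM=22; [11,22) fires=8
i=8 t=29 v=3: → [22,33); WM=22
i=9 t=28 v=3: → [22,33); WM=22
i=10 t=29 v=7: → [22,33); WM=22
i=11 t=23 v=1: → [22,33); WM=27
i=12 t=31 v=3: → [22,33); WM=27
i=13 t=30 v=8: → [22,33); WM=27
i=14 t=31 v=5: → [22,33); WM=27

7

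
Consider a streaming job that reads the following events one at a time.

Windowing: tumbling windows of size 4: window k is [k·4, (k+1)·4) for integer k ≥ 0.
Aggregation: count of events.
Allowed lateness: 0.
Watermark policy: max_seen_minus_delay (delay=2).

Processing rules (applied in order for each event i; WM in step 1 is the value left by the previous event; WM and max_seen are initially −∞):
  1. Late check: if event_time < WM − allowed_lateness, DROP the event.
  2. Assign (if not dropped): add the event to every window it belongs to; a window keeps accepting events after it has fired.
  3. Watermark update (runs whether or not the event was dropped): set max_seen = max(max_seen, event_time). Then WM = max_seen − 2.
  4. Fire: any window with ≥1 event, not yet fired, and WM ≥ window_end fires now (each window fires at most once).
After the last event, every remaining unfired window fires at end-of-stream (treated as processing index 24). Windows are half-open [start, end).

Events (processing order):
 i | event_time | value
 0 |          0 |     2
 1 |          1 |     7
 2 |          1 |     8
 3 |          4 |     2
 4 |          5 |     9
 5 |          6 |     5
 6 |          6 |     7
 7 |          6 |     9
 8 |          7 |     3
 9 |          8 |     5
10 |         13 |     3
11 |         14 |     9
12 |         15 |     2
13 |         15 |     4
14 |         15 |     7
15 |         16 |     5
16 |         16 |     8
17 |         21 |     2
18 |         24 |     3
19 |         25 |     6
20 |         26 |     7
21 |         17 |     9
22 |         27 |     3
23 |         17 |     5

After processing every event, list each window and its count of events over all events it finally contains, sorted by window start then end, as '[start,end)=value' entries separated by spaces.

[0,4)=3 [4,8)=6 [8,12)=1 [12,16)=5 [16,20)=2 [20,24)=1 [24,28)=4

i=0 t=0 v=2: → [0,4); WM=-2
i=1 t=1 v=7: → [0,4); WM=-1
i=2 t=1 v=8: → [0,4); WM=-1
i=3 t=4 v=2: → [4,8); WM=2
i=4 t=5 v=9: → [4,8); WM=3
i=5 t=6 v=5: → [4,8); WM=4; [0,4) fires=3
i=6 t=6 v=7: → [4,8); WM=4
i=7 t=6 v=9: → [4,8); WM=4
i=8 t=7 v=3: → [4,8); WM=5
i=9 t=8 v=5: → [8,12); WM=6
i=10 t=13 v=3: → [12,16); WM=11; [4,8) fires=6
i=11 t=14 v=9: → [12,16); WM=12; [8,12) fires=1
i=12 t=15 v=2: → [12,16); WM=13
i=13 t=15 v=4: → [12,16); WM=13
i=14 t=15 v=7: → [12,16); WM=13
i=15 t=16 v=5: → [16,20); WM=14
i=16 t=16 v=8: → [16,20); WM=14
i=17 t=21 v=2: → [20,24); WM=19; [12,16) fires=5
i=18 t=24 v=3: → [24,28); WM=22; [16,20) fires=2
i=19 t=25 v=6: → [24,28); WM=23
i=20 t=26 v=7: → [24,28); WM=24; [20,24) fires=1
i=21 t=17 v=9: DROP (t<24-0); WM=24
i=22 t=27 v=3: → [24,28); WM=25
i=23 t=17 v=5: DROP (t<25-0); WM=25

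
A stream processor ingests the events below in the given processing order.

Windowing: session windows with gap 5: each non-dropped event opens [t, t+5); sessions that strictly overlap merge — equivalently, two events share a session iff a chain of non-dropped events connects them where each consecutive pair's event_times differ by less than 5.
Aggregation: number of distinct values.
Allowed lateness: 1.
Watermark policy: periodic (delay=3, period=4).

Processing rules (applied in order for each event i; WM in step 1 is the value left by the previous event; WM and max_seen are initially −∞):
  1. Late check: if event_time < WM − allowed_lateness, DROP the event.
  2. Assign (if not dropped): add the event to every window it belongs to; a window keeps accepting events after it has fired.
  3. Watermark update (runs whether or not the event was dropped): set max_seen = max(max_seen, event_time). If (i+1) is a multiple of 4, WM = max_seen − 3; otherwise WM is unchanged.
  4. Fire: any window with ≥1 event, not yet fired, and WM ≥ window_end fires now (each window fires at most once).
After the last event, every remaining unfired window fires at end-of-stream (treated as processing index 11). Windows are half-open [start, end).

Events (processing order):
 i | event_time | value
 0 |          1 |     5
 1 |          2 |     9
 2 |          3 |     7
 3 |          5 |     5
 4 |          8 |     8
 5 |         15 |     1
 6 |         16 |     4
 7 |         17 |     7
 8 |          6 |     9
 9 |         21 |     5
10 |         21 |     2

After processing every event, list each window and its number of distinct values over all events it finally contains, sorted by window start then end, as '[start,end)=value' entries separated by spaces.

[1,13)=4 [15,26)=5

i=0 t=1 v=5: → [1,6); WM=−∞
i=1 t=2 v=9: → [1,7); WM=−∞
i=2 t=3 v=7: → [1,8); WM=−∞
i=3 t=5 v=5: → [1,10); WM=2
i=4 t=8 v=8: → [1,13); WM=2
i=5 t=15 v=1: → [15,20); WM=2
i=6 t=16 v=4: → [15,21); WM=2
i=7 t=17 v=7: → [15,22); WM=14
i=8 t=6 v=9: DROP (t<14-1); WM=14
i=9 t=21 v=5: → [15,26); WM=14
i=10 t=21 v=2: → [15,26); WM=14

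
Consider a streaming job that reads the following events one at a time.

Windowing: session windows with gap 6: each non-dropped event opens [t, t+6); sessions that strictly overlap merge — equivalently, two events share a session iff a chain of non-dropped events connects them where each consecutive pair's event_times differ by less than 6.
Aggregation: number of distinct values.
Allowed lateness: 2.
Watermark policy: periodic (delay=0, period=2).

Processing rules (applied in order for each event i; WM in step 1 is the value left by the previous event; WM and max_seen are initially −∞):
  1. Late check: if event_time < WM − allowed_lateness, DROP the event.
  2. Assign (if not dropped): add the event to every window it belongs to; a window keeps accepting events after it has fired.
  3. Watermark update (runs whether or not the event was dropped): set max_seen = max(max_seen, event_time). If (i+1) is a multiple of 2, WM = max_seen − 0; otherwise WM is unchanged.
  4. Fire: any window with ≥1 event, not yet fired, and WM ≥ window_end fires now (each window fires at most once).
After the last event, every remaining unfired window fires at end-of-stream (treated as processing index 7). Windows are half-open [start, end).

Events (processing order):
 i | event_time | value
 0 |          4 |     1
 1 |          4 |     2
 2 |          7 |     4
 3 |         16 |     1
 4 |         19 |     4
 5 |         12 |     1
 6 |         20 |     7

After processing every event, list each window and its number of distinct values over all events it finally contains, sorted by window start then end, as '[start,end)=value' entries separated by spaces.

i=0 t=4 v=1: → [4,10); WM=−∞
i=1 t=4 v=2: → [4,10); WM=4
i=2 t=7 v=4: → [4,13); WM=4
i=3 t=16 v=1: → [16,22); WM=16
i=4 t=19 v=4: → [16,25); WM=16
i=5 t=12 v=1: DROP (t<16-2); WM=19
i=6 t=20 v=7: → [16,26); WM=19

[4,13)=3 [16,26)=3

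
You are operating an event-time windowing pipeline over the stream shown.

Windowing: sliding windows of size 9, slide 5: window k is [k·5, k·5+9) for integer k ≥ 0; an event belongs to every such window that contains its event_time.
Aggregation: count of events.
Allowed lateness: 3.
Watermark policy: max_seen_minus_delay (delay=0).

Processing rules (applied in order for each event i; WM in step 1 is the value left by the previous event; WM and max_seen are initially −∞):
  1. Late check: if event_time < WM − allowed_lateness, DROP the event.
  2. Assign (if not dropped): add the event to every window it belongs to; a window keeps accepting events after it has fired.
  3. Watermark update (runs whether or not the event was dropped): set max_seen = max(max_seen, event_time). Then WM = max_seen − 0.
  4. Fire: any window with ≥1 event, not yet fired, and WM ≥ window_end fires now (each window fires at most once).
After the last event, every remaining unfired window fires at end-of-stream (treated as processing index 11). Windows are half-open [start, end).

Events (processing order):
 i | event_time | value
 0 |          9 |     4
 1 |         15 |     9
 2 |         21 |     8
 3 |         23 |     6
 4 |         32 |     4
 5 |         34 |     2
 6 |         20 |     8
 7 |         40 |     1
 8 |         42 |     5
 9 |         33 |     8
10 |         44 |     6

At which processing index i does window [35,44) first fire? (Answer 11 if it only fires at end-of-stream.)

i=0 t=9 v=4: → [5,14); WM=9
i=1 t=15 v=9: → [15,24),[10,19); WM=15; [5,14) fires=1
i=2 t=21 v=8: → [20,29),[15,24); WM=21; [10,19) fires=1
i=3 t=23 v=6: → [20,29),[15,24); WM=23
i=4 t=32 v=4: → [30,39),[25,34); WM=32; [15,24) fires=3 [20,29) fires=2
i=5 t=34 v=2: → [30,39); WM=34; [25,34) fires=1
i=6 t=20 v=8: DROP (t<34-3); WM=34
i=7 t=40 v=1: → [40,49),[35,44); WM=40; [30,39) fires=2
i=8 t=42 v=5: → [40,49),[35,44); WM=42
i=9 t=33 v=8: DROP (t<42-3); WM=42
i=10 t=44 v=6: → [40,49); WM=44; [35,44) fires=2

10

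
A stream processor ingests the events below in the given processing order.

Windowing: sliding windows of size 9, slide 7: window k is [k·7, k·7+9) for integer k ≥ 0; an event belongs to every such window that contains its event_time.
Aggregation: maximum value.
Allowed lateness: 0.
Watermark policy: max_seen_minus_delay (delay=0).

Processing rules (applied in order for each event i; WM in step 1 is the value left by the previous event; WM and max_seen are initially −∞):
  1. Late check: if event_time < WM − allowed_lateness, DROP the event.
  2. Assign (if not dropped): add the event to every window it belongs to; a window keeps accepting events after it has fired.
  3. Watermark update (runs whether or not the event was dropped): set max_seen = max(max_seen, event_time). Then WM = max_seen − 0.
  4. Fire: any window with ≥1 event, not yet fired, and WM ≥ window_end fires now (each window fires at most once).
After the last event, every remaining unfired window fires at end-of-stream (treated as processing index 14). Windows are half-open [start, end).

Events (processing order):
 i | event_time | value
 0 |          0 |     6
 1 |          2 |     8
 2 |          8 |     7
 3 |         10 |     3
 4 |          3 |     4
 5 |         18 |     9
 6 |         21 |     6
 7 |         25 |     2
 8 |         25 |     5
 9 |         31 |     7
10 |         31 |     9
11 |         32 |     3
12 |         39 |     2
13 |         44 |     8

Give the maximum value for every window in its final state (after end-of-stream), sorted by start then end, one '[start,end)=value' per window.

[0,9)=8 [7,16)=7 [14,23)=9 [21,30)=6 [28,37)=9 [35,44)=2 [42,51)=8

i=0 t=0 v=6: → [0,9); WM=0
i=1 t=2 v=8: → [0,9); WM=2
i=2 t=8 v=7: → [7,16),[0,9); WM=8
i=3 t=10 v=3: → [7,16); WM=10; [0,9) fires=8
i=4 t=3 v=4: DROP (t<10-0); WM=10
i=5 t=18 v=9: → [14,23); WM=18; [7,16) fires=7
i=6 t=21 v=6: → [21,30),[14,23); WM=21
i=7 t=25 v=2: → [21,30); WM=25; [14,23) fires=9
i=8 t=25 v=5: → [21,30); WM=25
i=9 t=31 v=7: → [28,37); WM=31; [21,30) fires=6
i=10 t=31 v=9: → [28,37); WM=31
i=11 t=32 v=3: → [28,37); WM=32
i=12 t=39 v=2: → [35,44); WM=39; [28,37) fires=9
i=13 t=44 v=8: → [42,51); WM=44; [35,44) fires=2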